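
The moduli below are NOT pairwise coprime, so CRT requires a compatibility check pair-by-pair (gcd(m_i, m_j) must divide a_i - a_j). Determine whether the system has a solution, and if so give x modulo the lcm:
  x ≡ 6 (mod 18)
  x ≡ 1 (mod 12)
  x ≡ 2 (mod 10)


Moduli 18, 12, 10 are not pairwise coprime, so CRT works modulo lcm(m_i) when all pairwise compatibility conditions hold.
Pairwise compatibility: gcd(m_i, m_j) must divide a_i - a_j for every pair.
Merge one congruence at a time:
  Start: x ≡ 6 (mod 18).
  Combine with x ≡ 1 (mod 12): gcd(18, 12) = 6, and 1 - 6 = -5 is NOT divisible by 6.
    ⇒ system is inconsistent (no integer solution).

No solution (the system is inconsistent).


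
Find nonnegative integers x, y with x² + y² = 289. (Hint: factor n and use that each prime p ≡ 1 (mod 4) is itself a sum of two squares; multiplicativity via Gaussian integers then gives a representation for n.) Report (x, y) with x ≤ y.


Step 1: Factor n = 289 = 17^2.
Step 2: Check the mod-4 condition on each prime factor: 17 ≡ 1 (mod 4), exponent 2.
All primes ≡ 3 (mod 4) appear to even exponent (or don't appear), so by the two-squares theorem n IS expressible as a sum of two squares.
Step 3: Build a representation. Here n = 17 · 17 is a product of primes ≡ 1 (mod 4). Each prime p ≡ 1 (mod 4) is itself a sum of two squares; find a² by testing p − a² for a perfect square:
  17: 17 − 1² = 16 = 4² ⇒ 17 = 1² + 4².
  Combine using the Brahmagupta–Fibonacci identity (a² + b²)(c² + d²) = (ac − bd)² + (ad + bc)² = (ac + bd)² + (ad − bc)²:
  17 · 17 = 289: from (1² + 4²)(1² + 4²), take (1·1 − 4·4, 1·4 + 4·1) = (1 − 16, 4 + 4) = (-15, 8); dropping signs (only squares matter) gives (15, 8); check 15² + 8² = 225 + 64 = 289 ✓.
Step 4: Order so x ≤ y and verify: 8² + 15² = 64 + 225 = 289 = n. ✓

n = 289 = 8² + 15² (one valid representation with x ≤ y).


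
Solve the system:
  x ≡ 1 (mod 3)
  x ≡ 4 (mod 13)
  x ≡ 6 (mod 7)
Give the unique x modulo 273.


Moduli 3, 13, 7 are pairwise coprime; by CRT there is a unique solution modulo M = 3 · 13 · 7 = 273.
Solve pairwise, accumulating the modulus:
  Start with x ≡ 1 (mod 3).
  Combine with x ≡ 4 (mod 13): since gcd(3, 13) = 1, we get a unique residue mod 39.
    Write x = 1 + 3·t and substitute into x ≡ 4 (mod 13): 3·t ≡ 4 − 1 = 3 (mod 13).
    The inverse of 3 mod 13 is 9 (since 3·9 = 27 = 2·13 + 1), so t ≡ 9·3 = 27 ≡ 1 (mod 13).
    Then x = 1 + 3·1 = 4, valid modulo lcm(3, 13) = 39: x ≡ 4 (mod 39).
  Combine with x ≡ 6 (mod 7): since gcd(39, 7) = 1, we get a unique residue mod 273.
    Write x = 4 + 39·t and substitute into x ≡ 6 (mod 7): 39·t ≡ 6 − 4 = 2 (mod 7).
    Reduce coefficients mod 7: 4·t ≡ 2 (mod 7).
    The inverse of 4 mod 7 is 2 (since 4·2 = 8 = 1·7 + 1), so t ≡ 2·2 = 4 ≡ 4 (mod 7).
    Then x = 4 + 39·4 = 160, valid modulo lcm(39, 7) = 273: x ≡ 160 (mod 273).
Verify: 160 mod 3 = 1 ✓, 160 mod 13 = 4 ✓, 160 mod 7 = 6 ✓.

x ≡ 160 (mod 273).


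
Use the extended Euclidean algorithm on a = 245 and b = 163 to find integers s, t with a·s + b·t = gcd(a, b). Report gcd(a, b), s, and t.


Euclidean algorithm on (245, 163) — divide until remainder is 0:
  245 = 1 · 163 + 82
  163 = 1 · 82 + 81
  82 = 1 · 81 + 1
  81 = 81 · 1 + 0
gcd(245, 163) = 1.
Track Bezout coefficients alongside the remainders: start with r₀ = 245 = a·1 + b·0 (s = 1, t = 0) and r₁ = 163 = a·0 + b·1 (s = 0, t = 1); each new remainder r_{k+1} = r_{k-1} − q_k·r_k inherits s_{k+1} = s_{k-1} − q_k·s_k, t_{k+1} = t_{k-1} − q_k·t_k, so r_k = a·s_k + b·t_k at every step:
  q = 1: r = 82, s = 1 − 1·0 = 1, t = 0 − 1·1 = -1  (check: 245·1 + 163·(-1) = 82)
  q = 1: r = 81, s = 0 − 1·1 = -1, t = 1 − 1·(-1) = 2  (check: 245·(-1) + 163·2 = 81)
  q = 1: r = 1, s = 1 − 1·(-1) = 2, t = -1 − 1·2 = -3  (check: 245·2 + 163·(-3) = 1)
The row with r = 1 (the gcd) gives the Bezout coefficients s = 2, t = -3.
Result: 245 · (2) + 163 · (-3) = 1.

gcd(245, 163) = 1; s = 2, t = -3 (check: 245·2 + 163·(-3) = 1).


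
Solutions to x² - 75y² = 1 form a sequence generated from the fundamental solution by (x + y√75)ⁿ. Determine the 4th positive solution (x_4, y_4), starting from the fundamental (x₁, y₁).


Step 1: Find the fundamental solution (x₁, y₁) of x² - 75y² = 1.
  Expand √75 as a continued fraction. a₀ = ⌊√75⌋ = 8; iterate m_{k+1} = d_k·a_k − m_k, d_{k+1} = (75 − m_{k+1}²)/d_k, a_{k+1} = ⌊(a₀ + m_{k+1})/d_{k+1}⌋ (starting m₀ = 0, d₀ = 1), with convergents p_k = a_k·p_{k-1} + p_{k-2}, q_k = a_k·q_{k-1} + q_{k-2} (p₋₁ = 1, q₋₁ = 0):
  k = 0: a₀ = 8; p₀/q₀ = 8/1; p₀² − 75·q₀² = 64 − 75 = -11.
  k = 1: m = 8, d = 11, a = ⌊(8 + 8)/11⌋ = 1; p/q = (1·8 + 1)/(1·1 + 0) = 9/1; p² − 75·q² = 81 − 75 = 6.
  k = 2: m = 3, d = 6, a = ⌊(8 + 3)/6⌋ = 1; p/q = (1·9 + 8)/(1·1 + 1) = 17/2; p² − 75·q² = 289 − 300 = -11.
  k = 3: m = 3, d = 11, a = ⌊(8 + 3)/11⌋ = 1; p/q = (1·17 + 9)/(1·2 + 1) = 26/3; p² − 75·q² = 676 − 675 = 1.
  The first convergent with p² − 75·q² = 1 gives the fundamental solution (x₁, y₁) = (26, 3).
Step 2: Apply the recurrence (x_{n+1}, y_{n+1}) = (x₁x_n + 75y₁y_n, x₁y_n + y₁x_n) repeatedly.
  From (x_1, y_1) = (26, 3): x_2 = 26·26 + 75·3·3 = 1351; y_2 = 26·3 + 3·26 = 156.
  From (x_2, y_2) = (1351, 156): x_3 = 26·1351 + 75·3·156 = 70226; y_3 = 26·156 + 3·1351 = 8109.
  From (x_3, y_3) = (70226, 8109): x_4 = 26·70226 + 75·3·8109 = 3650401; y_4 = 26·8109 + 3·70226 = 421512.
Step 3: Verify x_4² - 75·y_4² = 13325427460801 - 13325427460800 = 1 (should be 1). ✓

(x_1, y_1) = (26, 3); (x_4, y_4) = (3650401, 421512).


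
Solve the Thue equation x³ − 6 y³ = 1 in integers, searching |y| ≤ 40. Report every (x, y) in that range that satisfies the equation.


The equation is x³ - 6y³ = 1. For fixed y, x³ = 6·y³ + 1, so a solution requires the RHS to be a perfect cube.
Strategy: iterate y from -40 to 40, compute RHS = 6·y³ + 1, and check whether it is a (positive or negative) perfect cube.
Check small values of y:
  y = 0: RHS = 1 = (1)³ ⇒ x = 1 works.
  y = 1: RHS = 7 is not a perfect cube.
  y = -1: RHS = -5 is not a perfect cube.
  y = 2: RHS = 49 is not a perfect cube.
  y = -2: RHS = -47 is not a perfect cube.
  y = 3: RHS = 163 is not a perfect cube.
  y = -3: RHS = -161 is not a perfect cube.
Continuing the search up to |y| = 40 finds no further solutions beyond those listed.
Collected solutions: (1, 0).

Solutions (with |y| ≤ 40): (1, 0).


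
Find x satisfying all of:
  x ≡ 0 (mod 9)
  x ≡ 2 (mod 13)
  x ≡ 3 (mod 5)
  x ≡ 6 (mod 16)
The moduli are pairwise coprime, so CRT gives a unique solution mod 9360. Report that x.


Product of moduli M = 9 · 13 · 5 · 16 = 9360.
Merge one congruence at a time:
  Start: x ≡ 0 (mod 9).
  Combine with x ≡ 2 (mod 13); new modulus lcm = 117.
    Write x = 0 + 9·t and substitute into x ≡ 2 (mod 13): 9·t ≡ 2 − 0 = 2 (mod 13).
    The inverse of 9 mod 13 is 3 (since 9·3 = 27 = 2·13 + 1), so t ≡ 3·2 = 6 ≡ 6 (mod 13).
    Then x = 0 + 9·6 = 54, valid modulo lcm(9, 13) = 117: x ≡ 54 (mod 117).
  Combine with x ≡ 3 (mod 5); new modulus lcm = 585.
    Write x = 54 + 117·t and substitute into x ≡ 3 (mod 5): 117·t ≡ 3 − 54 = -51 (mod 5).
    Reduce coefficients mod 5: 2·t ≡ 4 (mod 5).
    The inverse of 2 mod 5 is 3 (since 2·3 = 6 = 1·5 + 1), so t ≡ 3·4 = 12 ≡ 2 (mod 5).
    Then x = 54 + 117·2 = 288, valid modulo lcm(117, 5) = 585: x ≡ 288 (mod 585).
  Combine with x ≡ 6 (mod 16); new modulus lcm = 9360.
    Write x = 288 + 585·t and substitute into x ≡ 6 (mod 16): 585·t ≡ 6 − 288 = -282 (mod 16).
    Reduce coefficients mod 16: 9·t ≡ 6 (mod 16).
    The inverse of 9 mod 16 is 9 (since 9·9 = 81 = 5·16 + 1), so t ≡ 9·6 = 54 ≡ 6 (mod 16).
    Then x = 288 + 585·6 = 3798, valid modulo lcm(585, 16) = 9360: x ≡ 3798 (mod 9360).
Verify against each original: 3798 mod 9 = 0, 3798 mod 13 = 2, 3798 mod 5 = 3, 3798 mod 16 = 6.

x ≡ 3798 (mod 9360).


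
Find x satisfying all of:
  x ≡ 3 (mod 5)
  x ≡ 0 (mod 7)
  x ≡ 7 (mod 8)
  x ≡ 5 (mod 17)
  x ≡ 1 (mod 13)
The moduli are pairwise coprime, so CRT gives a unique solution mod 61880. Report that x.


Product of moduli M = 5 · 7 · 8 · 17 · 13 = 61880.
Merge one congruence at a time:
  Start: x ≡ 3 (mod 5).
  Combine with x ≡ 0 (mod 7); new modulus lcm = 35.
    Write x = 3 + 5·t and substitute into x ≡ 0 (mod 7): 5·t ≡ 0 − 3 = -3 (mod 7).
    Reduce coefficients mod 7: 5·t ≡ 4 (mod 7).
    The inverse of 5 mod 7 is 3 (since 5·3 = 15 = 2·7 + 1), so t ≡ 3·4 = 12 ≡ 5 (mod 7).
    Then x = 3 + 5·5 = 28, valid modulo lcm(5, 7) = 35: x ≡ 28 (mod 35).
  Combine with x ≡ 7 (mod 8); new modulus lcm = 280.
    Write x = 28 + 35·t and substitute into x ≡ 7 (mod 8): 35·t ≡ 7 − 28 = -21 (mod 8).
    Reduce coefficients mod 8: 3·t ≡ 3 (mod 8).
    The inverse of 3 mod 8 is 3 (since 3·3 = 9 = 1·8 + 1), so t ≡ 3·3 = 9 ≡ 1 (mod 8).
    Then x = 28 + 35·1 = 63, valid modulo lcm(35, 8) = 280: x ≡ 63 (mod 280).
  Combine with x ≡ 5 (mod 17); new modulus lcm = 4760.
    Write x = 63 + 280·t and substitute into x ≡ 5 (mod 17): 280·t ≡ 5 − 63 = -58 (mod 17).
    Reduce coefficients mod 17: 8·t ≡ 10 (mod 17).
    The inverse of 8 mod 17 is 15 (since 8·15 = 120 = 7·17 + 1), so t ≡ 15·10 = 150 ≡ 14 (mod 17).
    Then x = 63 + 280·14 = 3983, valid modulo lcm(280, 17) = 4760: x ≡ 3983 (mod 4760).
  Combine with x ≡ 1 (mod 13); new modulus lcm = 61880.
    Write x = 3983 + 4760·t and substitute into x ≡ 1 (mod 13): 4760·t ≡ 1 − 3983 = -3982 (mod 13).
    Reduce coefficients mod 13: 2·t ≡ 9 (mod 13).
    The inverse of 2 mod 13 is 7 (since 2·7 = 14 = 1·13 + 1), so t ≡ 7·9 = 63 ≡ 11 (mod 13).
    Then x = 3983 + 4760·11 = 56343, valid modulo lcm(4760, 13) = 61880: x ≡ 56343 (mod 61880).
Verify against each original: 56343 mod 5 = 3, 56343 mod 7 = 0, 56343 mod 8 = 7, 56343 mod 17 = 5, 56343 mod 13 = 1.

x ≡ 56343 (mod 61880).


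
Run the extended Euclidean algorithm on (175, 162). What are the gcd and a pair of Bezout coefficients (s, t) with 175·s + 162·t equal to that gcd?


Euclidean algorithm on (175, 162) — divide until remainder is 0:
  175 = 1 · 162 + 13
  162 = 12 · 13 + 6
  13 = 2 · 6 + 1
  6 = 6 · 1 + 0
gcd(175, 162) = 1.
Track Bezout coefficients alongside the remainders: start with r₀ = 175 = a·1 + b·0 (s = 1, t = 0) and r₁ = 162 = a·0 + b·1 (s = 0, t = 1); each new remainder r_{k+1} = r_{k-1} − q_k·r_k inherits s_{k+1} = s_{k-1} − q_k·s_k, t_{k+1} = t_{k-1} − q_k·t_k, so r_k = a·s_k + b·t_k at every step:
  q = 1: r = 13, s = 1 − 1·0 = 1, t = 0 − 1·1 = -1  (check: 175·1 + 162·(-1) = 13)
  q = 12: r = 6, s = 0 − 12·1 = -12, t = 1 − 12·(-1) = 13  (check: 175·(-12) + 162·13 = 6)
  q = 2: r = 1, s = 1 − 2·(-12) = 25, t = -1 − 2·13 = -27  (check: 175·25 + 162·(-27) = 1)
The row with r = 1 (the gcd) gives the Bezout coefficients s = 25, t = -27.
Result: 175 · (25) + 162 · (-27) = 1.

gcd(175, 162) = 1; s = 25, t = -27 (check: 175·25 + 162·(-27) = 1).


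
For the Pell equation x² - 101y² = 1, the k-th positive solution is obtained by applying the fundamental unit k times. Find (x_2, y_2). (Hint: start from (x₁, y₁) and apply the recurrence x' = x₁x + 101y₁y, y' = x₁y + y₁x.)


Step 1: Find the fundamental solution (x₁, y₁) of x² - 101y² = 1.
  Expand √101 as a continued fraction. a₀ = ⌊√101⌋ = 10; iterate m_{k+1} = d_k·a_k − m_k, d_{k+1} = (101 − m_{k+1}²)/d_k, a_{k+1} = ⌊(a₀ + m_{k+1})/d_{k+1}⌋ (starting m₀ = 0, d₀ = 1), with convergents p_k = a_k·p_{k-1} + p_{k-2}, q_k = a_k·q_{k-1} + q_{k-2} (p₋₁ = 1, q₋₁ = 0):
  k = 0: a₀ = 10; p₀/q₀ = 10/1; p₀² − 101·q₀² = 100 − 101 = -1.
  k = 1: m = 10, d = 1, a = ⌊(10 + 10)/1⌋ = 20; p/q = (20·10 + 1)/(20·1 + 0) = 201/20; p² − 101·q² = 40401 − 40400 = 1.
  The first convergent with p² − 101·q² = 1 gives the fundamental solution (x₁, y₁) = (201, 20).
Step 2: Apply the recurrence (x_{n+1}, y_{n+1}) = (x₁x_n + 101y₁y_n, x₁y_n + y₁x_n) repeatedly.
  From (x_1, y_1) = (201, 20): x_2 = 201·201 + 101·20·20 = 80801; y_2 = 201·20 + 20·201 = 8040.
Step 3: Verify x_2² - 101·y_2² = 6528801601 - 6528801600 = 1 (should be 1). ✓

(x_1, y_1) = (201, 20); (x_2, y_2) = (80801, 8040).


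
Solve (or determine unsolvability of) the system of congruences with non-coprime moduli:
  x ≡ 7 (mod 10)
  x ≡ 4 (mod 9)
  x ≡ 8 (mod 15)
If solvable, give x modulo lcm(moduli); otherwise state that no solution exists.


Moduli 10, 9, 15 are not pairwise coprime, so CRT works modulo lcm(m_i) when all pairwise compatibility conditions hold.
Pairwise compatibility: gcd(m_i, m_j) must divide a_i - a_j for every pair.
Merge one congruence at a time:
  Start: x ≡ 7 (mod 10).
  Combine with x ≡ 4 (mod 9): gcd(10, 9) = 1; 4 - 7 = -3, which IS divisible by 1, so compatible.
    Write x = 7 + 10·t and substitute into x ≡ 4 (mod 9): 10·t ≡ 4 − 7 = -3 (mod 9).
    Reduce coefficients mod 9: 1·t ≡ 6 (mod 9).
    So t ≡ 6 (mod 9).
    Then x = 7 + 10·6 = 67, valid modulo lcm(10, 9) = 90: x ≡ 67 (mod 90).
  Combine with x ≡ 8 (mod 15): gcd(90, 15) = 15, and 8 - 67 = -59 is NOT divisible by 15.
    ⇒ system is inconsistent (no integer solution).

No solution (the system is inconsistent).


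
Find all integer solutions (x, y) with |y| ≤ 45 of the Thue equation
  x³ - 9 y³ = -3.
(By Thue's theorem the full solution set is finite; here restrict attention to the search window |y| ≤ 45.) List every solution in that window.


The equation is x³ - 9y³ = -3. For fixed y, x³ = 9·y³ − 3, so a solution requires the RHS to be a perfect cube.
Strategy: iterate y from -45 to 45, compute RHS = 9·y³ − 3, and check whether it is a (positive or negative) perfect cube.
Check small values of y:
  y = 0: RHS = -3 is not a perfect cube.
  y = 1: RHS = 6 is not a perfect cube.
  y = -1: RHS = -12 is not a perfect cube.
  y = 2: RHS = 69 is not a perfect cube.
  y = -2: RHS = -75 is not a perfect cube.
  y = 3: RHS = 240 is not a perfect cube.
  y = -3: RHS = -246 is not a perfect cube.
Continuing the search up to |y| = 45 finds no solutions either.
No (x, y) in the scanned range satisfies the equation.

No integer solutions with |y| ≤ 45.


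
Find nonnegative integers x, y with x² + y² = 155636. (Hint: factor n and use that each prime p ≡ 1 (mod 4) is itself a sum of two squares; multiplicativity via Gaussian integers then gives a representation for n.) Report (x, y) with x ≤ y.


Step 1: Factor n = 155636 = 2^2 · 13 · 41 · 73.
Step 2: Check the mod-4 condition on each prime factor: 2 = 2 (special); 13 ≡ 1 (mod 4), exponent 1; 41 ≡ 1 (mod 4), exponent 1; 73 ≡ 1 (mod 4), exponent 1.
All primes ≡ 3 (mod 4) appear to even exponent (or don't appear), so by the two-squares theorem n IS expressible as a sum of two squares.
Step 3: Build a representation. Group n = k² · m with k = 2 and m = 13 · 41 · 73 = 38909 (a product of primes ≡ 1 (mod 4)); a representation of m scales to one of n via (k·x)² + (k·y)² = k²(x² + y²). Each prime p ≡ 1 (mod 4) is itself a sum of two squares; find a² by testing p − a² for a perfect square:
  13: 13 − 1² = 12, 13 − 2² = 9 = 3² ⇒ 13 = 2² + 3².
  41: 41 − 1² = 40, 41 − 2² = 37, 41 − 3² = 32, 41 − 4² = 25 = 5² ⇒ 41 = 4² + 5².
  73: 73 − 1² = 72, 73 − 2² = 69, 73 − 3² = 64 = 8² ⇒ 73 = 3² + 8².
  Combine using the Brahmagupta–Fibonacci identity (a² + b²)(c² + d²) = (ac − bd)² + (ad + bc)² = (ac + bd)² + (ad − bc)²:
  13 · 41 = 533: from (2² + 3²)(4² + 5²), take (2·4 − 3·5, 2·5 + 3·4) = (8 − 15, 10 + 12) = (-7, 22); dropping signs (only squares matter) gives (7, 22); check 7² + 22² = 49 + 484 = 533 ✓.
  533 · 73 = 38909: from (7² + 22²)(3² + 8²), take (7·3 − 22·8, 7·8 + 22·3) = (21 − 176, 56 + 66) = (-155, 122); dropping signs (only squares matter) gives (155, 122); check 155² + 122² = 24025 + 14884 = 38909 ✓.
  Scale by k = 2: (2·155, 2·122) = (310, 244).
Step 4: Order so x ≤ y and verify: 244² + 310² = 59536 + 96100 = 155636 = n. ✓

n = 155636 = 244² + 310² (one valid representation with x ≤ y).


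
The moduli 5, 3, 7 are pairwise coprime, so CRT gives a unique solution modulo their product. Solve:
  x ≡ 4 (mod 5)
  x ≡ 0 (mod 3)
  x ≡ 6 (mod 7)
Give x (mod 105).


Moduli 5, 3, 7 are pairwise coprime; by CRT there is a unique solution modulo M = 5 · 3 · 7 = 105.
Solve pairwise, accumulating the modulus:
  Start with x ≡ 4 (mod 5).
  Combine with x ≡ 0 (mod 3): since gcd(5, 3) = 1, we get a unique residue mod 15.
    Write x = 4 + 5·t and substitute into x ≡ 0 (mod 3): 5·t ≡ 0 − 4 = -4 (mod 3).
    Reduce coefficients mod 3: 2·t ≡ 2 (mod 3).
    The inverse of 2 mod 3 is 2 (since 2·2 = 4 = 1·3 + 1), so t ≡ 2·2 = 4 ≡ 1 (mod 3).
    Then x = 4 + 5·1 = 9, valid modulo lcm(5, 3) = 15: x ≡ 9 (mod 15).
  Combine with x ≡ 6 (mod 7): since gcd(15, 7) = 1, we get a unique residue mod 105.
    Write x = 9 + 15·t and substitute into x ≡ 6 (mod 7): 15·t ≡ 6 − 9 = -3 (mod 7).
    Reduce coefficients mod 7: 1·t ≡ 4 (mod 7).
    So t ≡ 4 (mod 7).
    Then x = 9 + 15·4 = 69, valid modulo lcm(15, 7) = 105: x ≡ 69 (mod 105).
Verify: 69 mod 5 = 4 ✓, 69 mod 3 = 0 ✓, 69 mod 7 = 6 ✓.

x ≡ 69 (mod 105).


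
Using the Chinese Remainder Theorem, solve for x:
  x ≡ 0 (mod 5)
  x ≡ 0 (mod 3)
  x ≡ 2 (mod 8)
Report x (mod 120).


Moduli 5, 3, 8 are pairwise coprime; by CRT there is a unique solution modulo M = 5 · 3 · 8 = 120.
Solve pairwise, accumulating the modulus:
  Start with x ≡ 0 (mod 5).
  Combine with x ≡ 0 (mod 3): since gcd(5, 3) = 1, we get a unique residue mod 15.
    Write x = 0 + 5·t and substitute into x ≡ 0 (mod 3): 5·t ≡ 0 − 0 = 0 (mod 3).
    Reduce coefficients mod 3: 2·t ≡ 0 (mod 3).
    The inverse of 2 mod 3 is 2 (since 2·2 = 4 = 1·3 + 1), so t ≡ 2·0 = 0 ≡ 0 (mod 3).
    Then x = 0 + 5·0 = 0, valid modulo lcm(5, 3) = 15: x ≡ 0 (mod 15).
  Combine with x ≡ 2 (mod 8): since gcd(15, 8) = 1, we get a unique residue mod 120.
    Write x = 0 + 15·t and substitute into x ≡ 2 (mod 8): 15·t ≡ 2 − 0 = 2 (mod 8).
    Reduce coefficients mod 8: 7·t ≡ 2 (mod 8).
    The inverse of 7 mod 8 is 7 (since 7·7 = 49 = 6·8 + 1), so t ≡ 7·2 = 14 ≡ 6 (mod 8).
    Then x = 0 + 15·6 = 90, valid modulo lcm(15, 8) = 120: x ≡ 90 (mod 120).
Verify: 90 mod 5 = 0 ✓, 90 mod 3 = 0 ✓, 90 mod 8 = 2 ✓.

x ≡ 90 (mod 120).


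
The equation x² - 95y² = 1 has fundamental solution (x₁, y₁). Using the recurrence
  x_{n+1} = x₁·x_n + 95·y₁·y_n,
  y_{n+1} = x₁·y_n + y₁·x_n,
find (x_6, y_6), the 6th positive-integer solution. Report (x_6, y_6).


Step 1: Find the fundamental solution (x₁, y₁) of x² - 95y² = 1.
  Expand √95 as a continued fraction. a₀ = ⌊√95⌋ = 9; iterate m_{k+1} = d_k·a_k − m_k, d_{k+1} = (95 − m_{k+1}²)/d_k, a_{k+1} = ⌊(a₀ + m_{k+1})/d_{k+1}⌋ (starting m₀ = 0, d₀ = 1), with convergents p_k = a_k·p_{k-1} + p_{k-2}, q_k = a_k·q_{k-1} + q_{k-2} (p₋₁ = 1, q₋₁ = 0):
  k = 0: a₀ = 9; p₀/q₀ = 9/1; p₀² − 95·q₀² = 81 − 95 = -14.
  k = 1: m = 9, d = 14, a = ⌊(9 + 9)/14⌋ = 1; p/q = (1·9 + 1)/(1·1 + 0) = 10/1; p² − 95·q² = 100 − 95 = 5.
  k = 2: m = 5, d = 5, a = ⌊(9 + 5)/5⌋ = 2; p/q = (2·10 + 9)/(2·1 + 1) = 29/3; p² − 95·q² = 841 − 855 = -14.
  k = 3: m = 5, d = 14, a = ⌊(9 + 5)/14⌋ = 1; p/q = (1·29 + 10)/(1·3 + 1) = 39/4; p² − 95·q² = 1521 − 1520 = 1.
  The first convergent with p² − 95·q² = 1 gives the fundamental solution (x₁, y₁) = (39, 4).
Step 2: Apply the recurrence (x_{n+1}, y_{n+1}) = (x₁x_n + 95y₁y_n, x₁y_n + y₁x_n) repeatedly.
  From (x_1, y_1) = (39, 4): x_2 = 39·39 + 95·4·4 = 3041; y_2 = 39·4 + 4·39 = 312.
  From (x_2, y_2) = (3041, 312): x_3 = 39·3041 + 95·4·312 = 237159; y_3 = 39·312 + 4·3041 = 24332.
  From (x_3, y_3) = (237159, 24332): x_4 = 39·237159 + 95·4·24332 = 18495361; y_4 = 39·24332 + 4·237159 = 1897584.
  From (x_4, y_4) = (18495361, 1897584): x_5 = 39·18495361 + 95·4·1897584 = 1442400999; y_5 = 39·1897584 + 4·18495361 = 147987220.
  From (x_5, y_5) = (1442400999, 147987220): x_6 = 39·1442400999 + 95·4·147987220 = 112488782561; y_6 = 39·147987220 + 4·1442400999 = 11541105576.
Step 3: Verify x_6² - 95·y_6² = 12653726202055937718721 - 12653726202055937718720 = 1 (should be 1). ✓

(x_1, y_1) = (39, 4); (x_6, y_6) = (112488782561, 11541105576).


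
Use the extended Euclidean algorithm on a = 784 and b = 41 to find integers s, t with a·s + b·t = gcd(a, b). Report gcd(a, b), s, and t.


Euclidean algorithm on (784, 41) — divide until remainder is 0:
  784 = 19 · 41 + 5
  41 = 8 · 5 + 1
  5 = 5 · 1 + 0
gcd(784, 41) = 1.
Track Bezout coefficients alongside the remainders: start with r₀ = 784 = a·1 + b·0 (s = 1, t = 0) and r₁ = 41 = a·0 + b·1 (s = 0, t = 1); each new remainder r_{k+1} = r_{k-1} − q_k·r_k inherits s_{k+1} = s_{k-1} − q_k·s_k, t_{k+1} = t_{k-1} − q_k·t_k, so r_k = a·s_k + b·t_k at every step:
  q = 19: r = 5, s = 1 − 19·0 = 1, t = 0 − 19·1 = -19  (check: 784·1 + 41·(-19) = 5)
  q = 8: r = 1, s = 0 − 8·1 = -8, t = 1 − 8·(-19) = 153  (check: 784·(-8) + 41·153 = 1)
The row with r = 1 (the gcd) gives the Bezout coefficients s = -8, t = 153.
Result: 784 · (-8) + 41 · (153) = 1.

gcd(784, 41) = 1; s = -8, t = 153 (check: 784·(-8) + 41·153 = 1).


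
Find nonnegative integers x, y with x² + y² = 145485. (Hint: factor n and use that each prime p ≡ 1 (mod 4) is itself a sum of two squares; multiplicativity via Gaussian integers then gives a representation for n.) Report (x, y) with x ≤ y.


Step 1: Factor n = 145485 = 3^2 · 5 · 53 · 61.
Step 2: Check the mod-4 condition on each prime factor: 3 ≡ 3 (mod 4), exponent 2 (must be even); 5 ≡ 1 (mod 4), exponent 1; 53 ≡ 1 (mod 4), exponent 1; 61 ≡ 1 (mod 4), exponent 1.
All primes ≡ 3 (mod 4) appear to even exponent (or don't appear), so by the two-squares theorem n IS expressible as a sum of two squares.
Step 3: Build a representation. Group n = k² · m with k = 3 and m = 5 · 53 · 61 = 16165 (a product of primes ≡ 1 (mod 4)); a representation of m scales to one of n via (k·x)² + (k·y)² = k²(x² + y²). Each prime p ≡ 1 (mod 4) is itself a sum of two squares; find a² by testing p − a² for a perfect square:
  5: 5 − 1² = 4 = 2² ⇒ 5 = 1² + 2².
  53: 53 − 1² = 52, 53 − 2² = 49 = 7² ⇒ 53 = 2² + 7².
  61: 61 − 1² = 60, 61 − 2² = 57, 61 − 3² = 52, 61 − 4² = 45, 61 − 5² = 36 = 6² ⇒ 61 = 5² + 6².
  Combine using the Brahmagupta–Fibonacci identity (a² + b²)(c² + d²) = (ac − bd)² + (ad + bc)² = (ac + bd)² + (ad − bc)²:
  5 · 53 = 265: from (1² + 2²)(2² + 7²), take (1·2 − 2·7, 1·7 + 2·2) = (2 − 14, 7 + 4) = (-12, 11); dropping signs (only squares matter) gives (12, 11); check 12² + 11² = 144 + 121 = 265 ✓.
  265 · 61 = 16165: from (12² + 11²)(5² + 6²), take (12·5 − 11·6, 12·6 + 11·5) = (60 − 66, 72 + 55) = (-6, 127); dropping signs (only squares matter) gives (6, 127); check 6² + 127² = 36 + 16129 = 16165 ✓.
  Scale by k = 3: (3·6, 3·127) = (18, 381).
Step 4: Order so x ≤ y and verify: 18² + 381² = 324 + 145161 = 145485 = n. ✓

n = 145485 = 18² + 381² (one valid representation with x ≤ y).


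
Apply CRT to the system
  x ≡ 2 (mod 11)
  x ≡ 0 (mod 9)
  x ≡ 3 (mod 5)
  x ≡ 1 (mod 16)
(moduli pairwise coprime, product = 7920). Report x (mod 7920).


Product of moduli M = 11 · 9 · 5 · 16 = 7920.
Merge one congruence at a time:
  Start: x ≡ 2 (mod 11).
  Combine with x ≡ 0 (mod 9); new modulus lcm = 99.
    Write x = 2 + 11·t and substitute into x ≡ 0 (mod 9): 11·t ≡ 0 − 2 = -2 (mod 9).
    Reduce coefficients mod 9: 2·t ≡ 7 (mod 9).
    The inverse of 2 mod 9 is 5 (since 2·5 = 10 = 1·9 + 1), so t ≡ 5·7 = 35 ≡ 8 (mod 9).
    Then x = 2 + 11·8 = 90, valid modulo lcm(11, 9) = 99: x ≡ 90 (mod 99).
  Combine with x ≡ 3 (mod 5); new modulus lcm = 495.
    Write x = 90 + 99·t and substitute into x ≡ 3 (mod 5): 99·t ≡ 3 − 90 = -87 (mod 5).
    Reduce coefficients mod 5: 4·t ≡ 3 (mod 5).
    The inverse of 4 mod 5 is 4 (since 4·4 = 16 = 3·5 + 1), so t ≡ 4·3 = 12 ≡ 2 (mod 5).
    Then x = 90 + 99·2 = 288, valid modulo lcm(99, 5) = 495: x ≡ 288 (mod 495).
  Combine with x ≡ 1 (mod 16); new modulus lcm = 7920.
    Write x = 288 + 495·t and substitute into x ≡ 1 (mod 16): 495·t ≡ 1 − 288 = -287 (mod 16).
    Reduce coefficients mod 16: 15·t ≡ 1 (mod 16).
    The inverse of 15 mod 16 is 15 (since 15·15 = 225 = 14·16 + 1), so t ≡ 15·1 = 15 ≡ 15 (mod 16).
    Then x = 288 + 495·15 = 7713, valid modulo lcm(495, 16) = 7920: x ≡ 7713 (mod 7920).
Verify against each original: 7713 mod 11 = 2, 7713 mod 9 = 0, 7713 mod 5 = 3, 7713 mod 16 = 1.

x ≡ 7713 (mod 7920).


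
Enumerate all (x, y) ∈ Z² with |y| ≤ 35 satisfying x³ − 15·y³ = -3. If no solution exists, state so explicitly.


The equation is x³ - 15y³ = -3. For fixed y, x³ = 15·y³ − 3, so a solution requires the RHS to be a perfect cube.
Strategy: iterate y from -35 to 35, compute RHS = 15·y³ − 3, and check whether it is a (positive or negative) perfect cube.
Check small values of y:
  y = 0: RHS = -3 is not a perfect cube.
  y = 1: RHS = 12 is not a perfect cube.
  y = -1: RHS = -18 is not a perfect cube.
  y = 2: RHS = 117 is not a perfect cube.
  y = -2: RHS = -123 is not a perfect cube.
  y = 3: RHS = 402 is not a perfect cube.
  y = -3: RHS = -408 is not a perfect cube.
Continuing the search up to |y| = 35 finds no solutions either.
No (x, y) in the scanned range satisfies the equation.

No integer solutions with |y| ≤ 35.


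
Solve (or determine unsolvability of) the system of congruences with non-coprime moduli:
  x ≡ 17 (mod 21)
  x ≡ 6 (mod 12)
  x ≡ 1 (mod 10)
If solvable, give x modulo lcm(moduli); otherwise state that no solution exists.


Moduli 21, 12, 10 are not pairwise coprime, so CRT works modulo lcm(m_i) when all pairwise compatibility conditions hold.
Pairwise compatibility: gcd(m_i, m_j) must divide a_i - a_j for every pair.
Merge one congruence at a time:
  Start: x ≡ 17 (mod 21).
  Combine with x ≡ 6 (mod 12): gcd(21, 12) = 3, and 6 - 17 = -11 is NOT divisible by 3.
    ⇒ system is inconsistent (no integer solution).

No solution (the system is inconsistent).


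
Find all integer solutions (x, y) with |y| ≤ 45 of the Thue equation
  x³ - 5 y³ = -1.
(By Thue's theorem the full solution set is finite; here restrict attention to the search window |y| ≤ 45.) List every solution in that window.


The equation is x³ - 5y³ = -1. For fixed y, x³ = 5·y³ − 1, so a solution requires the RHS to be a perfect cube.
Strategy: iterate y from -45 to 45, compute RHS = 5·y³ − 1, and check whether it is a (positive or negative) perfect cube.
Check small values of y:
  y = 0: RHS = -1 = (-1)³ ⇒ x = -1 works.
  y = 1: RHS = 4 is not a perfect cube.
  y = -1: RHS = -6 is not a perfect cube.
  y = 2: RHS = 39 is not a perfect cube.
  y = -2: RHS = -41 is not a perfect cube.
  y = 3: RHS = 134 is not a perfect cube.
  y = -3: RHS = -136 is not a perfect cube.
Continuing the search up to |y| = 45 finds no further solutions beyond those listed.
Collected solutions: (-1, 0).

Solutions (with |y| ≤ 45): (-1, 0).


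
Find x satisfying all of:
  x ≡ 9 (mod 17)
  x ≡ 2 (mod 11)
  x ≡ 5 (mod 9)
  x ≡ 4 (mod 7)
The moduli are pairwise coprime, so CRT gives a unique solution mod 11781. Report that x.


Product of moduli M = 17 · 11 · 9 · 7 = 11781.
Merge one congruence at a time:
  Start: x ≡ 9 (mod 17).
  Combine with x ≡ 2 (mod 11); new modulus lcm = 187.
    Write x = 9 + 17·t and substitute into x ≡ 2 (mod 11): 17·t ≡ 2 − 9 = -7 (mod 11).
    Reduce coefficients mod 11: 6·t ≡ 4 (mod 11).
    The inverse of 6 mod 11 is 2 (since 6·2 = 12 = 1·11 + 1), so t ≡ 2·4 = 8 ≡ 8 (mod 11).
    Then x = 9 + 17·8 = 145, valid modulo lcm(17, 11) = 187: x ≡ 145 (mod 187).
  Combine with x ≡ 5 (mod 9); new modulus lcm = 1683.
    Write x = 145 + 187·t and substitute into x ≡ 5 (mod 9): 187·t ≡ 5 − 145 = -140 (mod 9).
    Reduce coefficients mod 9: 7·t ≡ 4 (mod 9).
    The inverse of 7 mod 9 is 4 (since 7·4 = 28 = 3·9 + 1), so t ≡ 4·4 = 16 ≡ 7 (mod 9).
    Then x = 145 + 187·7 = 1454, valid modulo lcm(187, 9) = 1683: x ≡ 1454 (mod 1683).
  Combine with x ≡ 4 (mod 7); new modulus lcm = 11781.
    Write x = 1454 + 1683·t and substitute into x ≡ 4 (mod 7): 1683·t ≡ 4 − 1454 = -1450 (mod 7).
    Reduce coefficients mod 7: 3·t ≡ 6 (mod 7).
    The inverse of 3 mod 7 is 5 (since 3·5 = 15 = 2·7 + 1), so t ≡ 5·6 = 30 ≡ 2 (mod 7).
    Then x = 1454 + 1683·2 = 4820, valid modulo lcm(1683, 7) = 11781: x ≡ 4820 (mod 11781).
Verify against each original: 4820 mod 17 = 9, 4820 mod 11 = 2, 4820 mod 9 = 5, 4820 mod 7 = 4.

x ≡ 4820 (mod 11781).


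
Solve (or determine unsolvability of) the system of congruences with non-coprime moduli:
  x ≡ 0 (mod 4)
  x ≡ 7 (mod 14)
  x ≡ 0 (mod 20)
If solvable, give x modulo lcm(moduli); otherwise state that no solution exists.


Moduli 4, 14, 20 are not pairwise coprime, so CRT works modulo lcm(m_i) when all pairwise compatibility conditions hold.
Pairwise compatibility: gcd(m_i, m_j) must divide a_i - a_j for every pair.
Merge one congruence at a time:
  Start: x ≡ 0 (mod 4).
  Combine with x ≡ 7 (mod 14): gcd(4, 14) = 2, and 7 - 0 = 7 is NOT divisible by 2.
    ⇒ system is inconsistent (no integer solution).

No solution (the system is inconsistent).


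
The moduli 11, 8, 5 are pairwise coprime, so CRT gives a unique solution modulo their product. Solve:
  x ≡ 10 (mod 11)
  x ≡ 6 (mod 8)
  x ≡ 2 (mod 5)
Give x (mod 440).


Moduli 11, 8, 5 are pairwise coprime; by CRT there is a unique solution modulo M = 11 · 8 · 5 = 440.
Solve pairwise, accumulating the modulus:
  Start with x ≡ 10 (mod 11).
  Combine with x ≡ 6 (mod 8): since gcd(11, 8) = 1, we get a unique residue mod 88.
    Write x = 10 + 11·t and substitute into x ≡ 6 (mod 8): 11·t ≡ 6 − 10 = -4 (mod 8).
    Reduce coefficients mod 8: 3·t ≡ 4 (mod 8).
    The inverse of 3 mod 8 is 3 (since 3·3 = 9 = 1·8 + 1), so t ≡ 3·4 = 12 ≡ 4 (mod 8).
    Then x = 10 + 11·4 = 54, valid modulo lcm(11, 8) = 88: x ≡ 54 (mod 88).
  Combine with x ≡ 2 (mod 5): since gcd(88, 5) = 1, we get a unique residue mod 440.
    Write x = 54 + 88·t and substitute into x ≡ 2 (mod 5): 88·t ≡ 2 − 54 = -52 (mod 5).
    Reduce coefficients mod 5: 3·t ≡ 3 (mod 5).
    The inverse of 3 mod 5 is 2 (since 3·2 = 6 = 1·5 + 1), so t ≡ 2·3 = 6 ≡ 1 (mod 5).
    Then x = 54 + 88·1 = 142, valid modulo lcm(88, 5) = 440: x ≡ 142 (mod 440).
Verify: 142 mod 11 = 10 ✓, 142 mod 8 = 6 ✓, 142 mod 5 = 2 ✓.

x ≡ 142 (mod 440).


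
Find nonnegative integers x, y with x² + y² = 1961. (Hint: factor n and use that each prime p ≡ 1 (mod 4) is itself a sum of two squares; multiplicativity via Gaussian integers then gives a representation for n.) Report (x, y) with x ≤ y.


Step 1: Factor n = 1961 = 37 · 53.
Step 2: Check the mod-4 condition on each prime factor: 37 ≡ 1 (mod 4), exponent 1; 53 ≡ 1 (mod 4), exponent 1.
All primes ≡ 3 (mod 4) appear to even exponent (or don't appear), so by the two-squares theorem n IS expressible as a sum of two squares.
Step 3: Build a representation. Here n = 37 · 53 is a product of primes ≡ 1 (mod 4). Each prime p ≡ 1 (mod 4) is itself a sum of two squares; find a² by testing p − a² for a perfect square:
  37: 37 − 1² = 36 = 6² ⇒ 37 = 1² + 6².
  53: 53 − 1² = 52, 53 − 2² = 49 = 7² ⇒ 53 = 2² + 7².
  Combine using the Brahmagupta–Fibonacci identity (a² + b²)(c² + d²) = (ac − bd)² + (ad + bc)² = (ac + bd)² + (ad − bc)²:
  37 · 53 = 1961: from (1² + 6²)(2² + 7²), take (1·2 − 6·7, 1·7 + 6·2) = (2 − 42, 7 + 12) = (-40, 19); dropping signs (only squares matter) gives (40, 19); check 40² + 19² = 1600 + 361 = 1961 ✓.
Step 4: Order so x ≤ y and verify: 19² + 40² = 361 + 1600 = 1961 = n. ✓

n = 1961 = 19² + 40² (one valid representation with x ≤ y).


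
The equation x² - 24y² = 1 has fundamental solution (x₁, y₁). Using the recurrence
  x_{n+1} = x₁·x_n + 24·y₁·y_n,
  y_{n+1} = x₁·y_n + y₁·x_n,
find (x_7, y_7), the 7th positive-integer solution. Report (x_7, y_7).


Step 1: Find the fundamental solution (x₁, y₁) of x² - 24y² = 1.
  Expand √24 as a continued fraction. a₀ = ⌊√24⌋ = 4; iterate m_{k+1} = d_k·a_k − m_k, d_{k+1} = (24 − m_{k+1}²)/d_k, a_{k+1} = ⌊(a₀ + m_{k+1})/d_{k+1}⌋ (starting m₀ = 0, d₀ = 1), with convergents p_k = a_k·p_{k-1} + p_{k-2}, q_k = a_k·q_{k-1} + q_{k-2} (p₋₁ = 1, q₋₁ = 0):
  k = 0: a₀ = 4; p₀/q₀ = 4/1; p₀² − 24·q₀² = 16 − 24 = -8.
  k = 1: m = 4, d = 8, a = ⌊(4 + 4)/8⌋ = 1; p/q = (1·4 + 1)/(1·1 + 0) = 5/1; p² − 24·q² = 25 − 24 = 1.
  The first convergent with p² − 24·q² = 1 gives the fundamental solution (x₁, y₁) = (5, 1).
Step 2: Apply the recurrence (x_{n+1}, y_{n+1}) = (x₁x_n + 24y₁y_n, x₁y_n + y₁x_n) repeatedly.
  From (x_1, y_1) = (5, 1): x_2 = 5·5 + 24·1·1 = 49; y_2 = 5·1 + 1·5 = 10.
  From (x_2, y_2) = (49, 10): x_3 = 5·49 + 24·1·10 = 485; y_3 = 5·10 + 1·49 = 99.
  From (x_3, y_3) = (485, 99): x_4 = 5·485 + 24·1·99 = 4801; y_4 = 5·99 + 1·485 = 980.
  From (x_4, y_4) = (4801, 980): x_5 = 5·4801 + 24·1·980 = 47525; y_5 = 5·980 + 1·4801 = 9701.
  From (x_5, y_5) = (47525, 9701): x_6 = 5·47525 + 24·1·9701 = 470449; y_6 = 5·9701 + 1·47525 = 96030.
  From (x_6, y_6) = (470449, 96030): x_7 = 5·470449 + 24·1·96030 = 4656965; y_7 = 5·96030 + 1·470449 = 950599.
Step 3: Verify x_7² - 24·y_7² = 21687323011225 - 21687323011224 = 1 (should be 1). ✓

(x_1, y_1) = (5, 1); (x_7, y_7) = (4656965, 950599).


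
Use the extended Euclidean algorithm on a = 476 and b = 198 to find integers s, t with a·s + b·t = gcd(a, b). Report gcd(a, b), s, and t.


Euclidean algorithm on (476, 198) — divide until remainder is 0:
  476 = 2 · 198 + 80
  198 = 2 · 80 + 38
  80 = 2 · 38 + 4
  38 = 9 · 4 + 2
  4 = 2 · 2 + 0
gcd(476, 198) = 2.
Track Bezout coefficients alongside the remainders: start with r₀ = 476 = a·1 + b·0 (s = 1, t = 0) and r₁ = 198 = a·0 + b·1 (s = 0, t = 1); each new remainder r_{k+1} = r_{k-1} − q_k·r_k inherits s_{k+1} = s_{k-1} − q_k·s_k, t_{k+1} = t_{k-1} − q_k·t_k, so r_k = a·s_k + b·t_k at every step:
  q = 2: r = 80, s = 1 − 2·0 = 1, t = 0 − 2·1 = -2  (check: 476·1 + 198·(-2) = 80)
  q = 2: r = 38, s = 0 − 2·1 = -2, t = 1 − 2·(-2) = 5  (check: 476·(-2) + 198·5 = 38)
  q = 2: r = 4, s = 1 − 2·(-2) = 5, t = -2 − 2·5 = -12  (check: 476·5 + 198·(-12) = 4)
  q = 9: r = 2, s = -2 − 9·5 = -47, t = 5 − 9·(-12) = 113  (check: 476·(-47) + 198·113 = 2)
The row with r = 2 (the gcd) gives the Bezout coefficients s = -47, t = 113.
Result: 476 · (-47) + 198 · (113) = 2.

gcd(476, 198) = 2; s = -47, t = 113 (check: 476·(-47) + 198·113 = 2).


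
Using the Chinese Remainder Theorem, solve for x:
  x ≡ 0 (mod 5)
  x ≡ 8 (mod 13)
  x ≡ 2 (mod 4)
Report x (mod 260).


Moduli 5, 13, 4 are pairwise coprime; by CRT there is a unique solution modulo M = 5 · 13 · 4 = 260.
Solve pairwise, accumulating the modulus:
  Start with x ≡ 0 (mod 5).
  Combine with x ≡ 8 (mod 13): since gcd(5, 13) = 1, we get a unique residue mod 65.
    Write x = 0 + 5·t and substitute into x ≡ 8 (mod 13): 5·t ≡ 8 − 0 = 8 (mod 13).
    The inverse of 5 mod 13 is 8 (since 5·8 = 40 = 3·13 + 1), so t ≡ 8·8 = 64 ≡ 12 (mod 13).
    Then x = 0 + 5·12 = 60, valid modulo lcm(5, 13) = 65: x ≡ 60 (mod 65).
  Combine with x ≡ 2 (mod 4): since gcd(65, 4) = 1, we get a unique residue mod 260.
    Write x = 60 + 65·t and substitute into x ≡ 2 (mod 4): 65·t ≡ 2 − 60 = -58 (mod 4).
    Reduce coefficients mod 4: 1·t ≡ 2 (mod 4).
    So t ≡ 2 (mod 4).
    Then x = 60 + 65·2 = 190, valid modulo lcm(65, 4) = 260: x ≡ 190 (mod 260).
Verify: 190 mod 5 = 0 ✓, 190 mod 13 = 8 ✓, 190 mod 4 = 2 ✓.

x ≡ 190 (mod 260).


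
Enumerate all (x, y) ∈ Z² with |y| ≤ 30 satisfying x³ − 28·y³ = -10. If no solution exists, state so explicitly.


The equation is x³ - 28y³ = -10. For fixed y, x³ = 28·y³ − 10, so a solution requires the RHS to be a perfect cube.
Strategy: iterate y from -30 to 30, compute RHS = 28·y³ − 10, and check whether it is a (positive or negative) perfect cube.
Check small values of y:
  y = 0: RHS = -10 is not a perfect cube.
  y = 1: RHS = 18 is not a perfect cube.
  y = -1: RHS = -38 is not a perfect cube.
  y = 2: RHS = 214 is not a perfect cube.
  y = -2: RHS = -234 is not a perfect cube.
  y = 3: RHS = 746 is not a perfect cube.
  y = -3: RHS = -766 is not a perfect cube.
Continuing the search up to |y| = 30 finds no solutions either.
No (x, y) in the scanned range satisfies the equation.

No integer solutions with |y| ≤ 30.


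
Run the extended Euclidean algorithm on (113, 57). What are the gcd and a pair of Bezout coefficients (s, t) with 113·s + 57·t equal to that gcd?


Euclidean algorithm on (113, 57) — divide until remainder is 0:
  113 = 1 · 57 + 56
  57 = 1 · 56 + 1
  56 = 56 · 1 + 0
gcd(113, 57) = 1.
Track Bezout coefficients alongside the remainders: start with r₀ = 113 = a·1 + b·0 (s = 1, t = 0) and r₁ = 57 = a·0 + b·1 (s = 0, t = 1); each new remainder r_{k+1} = r_{k-1} − q_k·r_k inherits s_{k+1} = s_{k-1} − q_k·s_k, t_{k+1} = t_{k-1} − q_k·t_k, so r_k = a·s_k + b·t_k at every step:
  q = 1: r = 56, s = 1 − 1·0 = 1, t = 0 − 1·1 = -1  (check: 113·1 + 57·(-1) = 56)
  q = 1: r = 1, s = 0 − 1·1 = -1, t = 1 − 1·(-1) = 2  (check: 113·(-1) + 57·2 = 1)
The row with r = 1 (the gcd) gives the Bezout coefficients s = -1, t = 2.
Result: 113 · (-1) + 57 · (2) = 1.

gcd(113, 57) = 1; s = -1, t = 2 (check: 113·(-1) + 57·2 = 1).


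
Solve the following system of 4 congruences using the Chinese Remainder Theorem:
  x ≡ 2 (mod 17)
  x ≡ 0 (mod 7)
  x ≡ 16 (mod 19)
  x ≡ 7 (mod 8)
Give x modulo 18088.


Product of moduli M = 17 · 7 · 19 · 8 = 18088.
Merge one congruence at a time:
  Start: x ≡ 2 (mod 17).
  Combine with x ≡ 0 (mod 7); new modulus lcm = 119.
    Write x = 2 + 17·t and substitute into x ≡ 0 (mod 7): 17·t ≡ 0 − 2 = -2 (mod 7).
    Reduce coefficients mod 7: 3·t ≡ 5 (mod 7).
    The inverse of 3 mod 7 is 5 (since 3·5 = 15 = 2·7 + 1), so t ≡ 5·5 = 25 ≡ 4 (mod 7).
    Then x = 2 + 17·4 = 70, valid modulo lcm(17, 7) = 119: x ≡ 70 (mod 119).
  Combine with x ≡ 16 (mod 19); new modulus lcm = 2261.
    Write x = 70 + 119·t and substitute into x ≡ 16 (mod 19): 119·t ≡ 16 − 70 = -54 (mod 19).
    Reduce coefficients mod 19: 5·t ≡ 3 (mod 19).
    The inverse of 5 mod 19 is 4 (since 5·4 = 20 = 1·19 + 1), so t ≡ 4·3 = 12 ≡ 12 (mod 19).
    Then x = 70 + 119·12 = 1498, valid modulo lcm(119, 19) = 2261: x ≡ 1498 (mod 2261).
  Combine with x ≡ 7 (mod 8); new modulus lcm = 18088.
    Write x = 1498 + 2261·t and substitute into x ≡ 7 (mod 8): 2261·t ≡ 7 − 1498 = -1491 (mod 8).
    Reduce coefficients mod 8: 5·t ≡ 5 (mod 8).
    The inverse of 5 mod 8 is 5 (since 5·5 = 25 = 3·8 + 1), so t ≡ 5·5 = 25 ≡ 1 (mod 8).
    Then x = 1498 + 2261·1 = 3759, valid modulo lcm(2261, 8) = 18088: x ≡ 3759 (mod 18088).
Verify against each original: 3759 mod 17 = 2, 3759 mod 7 = 0, 3759 mod 19 = 16, 3759 mod 8 = 7.

x ≡ 3759 (mod 18088).


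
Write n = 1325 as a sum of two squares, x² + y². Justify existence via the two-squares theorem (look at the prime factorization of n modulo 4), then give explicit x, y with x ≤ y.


Step 1: Factor n = 1325 = 5^2 · 53.
Step 2: Check the mod-4 condition on each prime factor: 5 ≡ 1 (mod 4), exponent 2; 53 ≡ 1 (mod 4), exponent 1.
All primes ≡ 3 (mod 4) appear to even exponent (or don't appear), so by the two-squares theorem n IS expressible as a sum of two squares.
Step 3: Build a representation. Here n = 5 · 5 · 53 is a product of primes ≡ 1 (mod 4). Each prime p ≡ 1 (mod 4) is itself a sum of two squares; find a² by testing p − a² for a perfect square:
  5: 5 − 1² = 4 = 2² ⇒ 5 = 1² + 2².
  53: 53 − 1² = 52, 53 − 2² = 49 = 7² ⇒ 53 = 2² + 7².
  Combine using the Brahmagupta–Fibonacci identity (a² + b²)(c² + d²) = (ac − bd)² + (ad + bc)² = (ac + bd)² + (ad − bc)²:
  5 · 5 = 25: from (1² + 2²)(1² + 2²), take (1·1 − 2·2, 1·2 + 2·1) = (1 − 4, 2 + 2) = (-3, 4); dropping signs (only squares matter) gives (3, 4); check 3² + 4² = 9 + 16 = 25 ✓.
  25 · 53 = 1325: from (3² + 4²)(2² + 7²), take (3·2 − 4·7, 3·7 + 4·2) = (6 − 28, 21 + 8) = (-22, 29); dropping signs (only squares matter) gives (22, 29); check 22² + 29² = 484 + 841 = 1325 ✓.
Step 4: Order so x ≤ y and verify: 22² + 29² = 484 + 841 = 1325 = n. ✓

n = 1325 = 22² + 29² (one valid representation with x ≤ y).
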